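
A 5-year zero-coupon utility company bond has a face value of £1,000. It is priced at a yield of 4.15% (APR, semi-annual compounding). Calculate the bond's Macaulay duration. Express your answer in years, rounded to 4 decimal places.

5.0000 years

A zero-coupon bond has a single cash flow at maturity, so its Macaulay duration equals its maturity: 5 years.
(Equivalently: 10 semi-annual periods ÷ 2 = 5 years.)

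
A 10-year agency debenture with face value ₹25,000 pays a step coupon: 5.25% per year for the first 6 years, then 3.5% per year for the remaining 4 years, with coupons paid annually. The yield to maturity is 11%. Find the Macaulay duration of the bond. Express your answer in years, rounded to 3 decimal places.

Periodic yield y = 0.11. Discount each cash flow and weight by its year:
  t   CF        PV=CF/(1+0.11)^t    t·PV
  1     1,312.50     1,182.4324     1,182.4324
  2     1,312.50     1,065.2544     2,130.5089
  3     1,312.50       959.6887     2,879.0661
  4     1,312.50       864.5844     3,458.3376
  5     1,312.50       778.9049     3,894.5243
  6     1,312.50       701.7161     4,210.2966
  7       875.00       421.4511     2,950.1578
  8       875.00       379.6857     3,037.4855
  9       875.00       342.0592     3,078.5326
  10   25,875.00     9,112.7734    91,127.7339
  Σ                 15,808.5503   117,949.0756
Price P = Σ PV = 15,808.5503.
Macaulay duration = Σ(t·PV) / P = 117,949.0756 / 15,808.5503 = 7.46109 years.

7.461 years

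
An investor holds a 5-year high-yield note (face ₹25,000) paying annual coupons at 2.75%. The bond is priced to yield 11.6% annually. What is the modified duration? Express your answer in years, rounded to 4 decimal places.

Periodic yield y = 0.116. First find Macaulay duration:
  t   CF        PV=CF/(1+0.116)^t    t·PV
  1       687.50       616.0394       616.0394
  2       687.50       552.0067     1,104.0133
  3       687.50       494.6296     1,483.8889
  4       687.50       443.2165     1,772.8660
  5    25,687.50    14,838.8712    74,194.3562
  Σ                 16,944.7634    79,171.1638
P = 16,944.7634; Macaulay duration = 79,171.1638 / 16,944.7634 = 4.67231 years.
Modified duration = D_Mac / (1 + y) = 4.67231 / 1.116 = 4.18666 years.

4.1867 years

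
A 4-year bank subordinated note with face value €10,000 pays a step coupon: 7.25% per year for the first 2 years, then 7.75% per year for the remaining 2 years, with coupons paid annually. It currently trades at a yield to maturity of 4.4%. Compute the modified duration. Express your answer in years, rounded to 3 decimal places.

Periodic yield y = 0.044. First find Macaulay duration:
  t   CF        PV=CF/(1+0.044)^t    t·PV
  1       725.00       694.4444       694.4444
  2       725.00       665.1767     1,330.3533
  3       775.00       681.0833     2,043.2498
  4    10,775.00     9,070.1670    36,280.6681
  Σ                 11,110.8714    40,348.7156
P = 11,110.8714; Macaulay duration = 40,348.7156 / 11,110.8714 = 3.63146 years.
Modified duration = D_Mac / (1 + y) = 3.63146 / 1.044 = 3.47841 years.

3.478 years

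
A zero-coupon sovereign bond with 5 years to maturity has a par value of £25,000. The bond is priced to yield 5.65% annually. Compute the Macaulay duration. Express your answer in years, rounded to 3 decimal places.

5.000 years

A zero-coupon bond has a single cash flow at maturity, so its Macaulay duration equals its maturity: 5 years.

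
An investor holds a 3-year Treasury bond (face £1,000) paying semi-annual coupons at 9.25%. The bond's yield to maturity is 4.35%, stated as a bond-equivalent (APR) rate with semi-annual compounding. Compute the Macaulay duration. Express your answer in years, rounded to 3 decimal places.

Periodic yield y = 0.02175. Discount each cash flow and weight by its period:
  t   CF        PV=CF/(1+0.02175)^t    t·PV
  1        46.25        45.2655        45.2655
  2        46.25        44.3019        88.6038
  3        46.25        43.3589       130.0766
  4        46.25        42.4359       169.7435
  5        46.25        41.5325       207.6627
  6     1,046.25       919.5336     5,517.2015
  Σ                  1,136.4282     6,158.5535
Price P = Σ PV = 1,136.4282.
Macaulay duration = Σ(t·PV) / P = 6,158.5535 / 1,136.4282 = 5.41922 half-year periods.
In years: 5.41922 / 2 = 2.70961 years.

2.710 years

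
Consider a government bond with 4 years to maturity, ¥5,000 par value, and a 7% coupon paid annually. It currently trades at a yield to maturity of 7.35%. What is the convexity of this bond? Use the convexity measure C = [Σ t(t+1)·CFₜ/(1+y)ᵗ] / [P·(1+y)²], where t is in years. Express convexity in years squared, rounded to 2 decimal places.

15.18

With y = 0.0735:
  t   CF        PV=CF/(1+0.0735)^t    t·PV        t(t+1)·PV
  1       350.00       326.0363       326.0363         652.0727
  2       350.00       303.7134       607.4268       1,822.2804
  3       350.00       282.9189       848.7566       3,395.0263
  4     5,350.00     4,028.5206    16,114.0823      80,570.4117
  Σ                  4,941.1892    17,896.3020      86,439.7910
P = 4,941.1892.
Convexity = Σ t(t+1)·PV / [P·(1+y)²] = 86,439.7910 / (4,941.1892 × 1.152402) = 15.18022.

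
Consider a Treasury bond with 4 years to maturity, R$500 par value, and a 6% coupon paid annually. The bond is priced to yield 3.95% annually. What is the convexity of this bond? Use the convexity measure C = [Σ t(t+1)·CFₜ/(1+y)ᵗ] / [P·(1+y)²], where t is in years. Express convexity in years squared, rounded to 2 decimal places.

With y = 0.0395:
  t   CF        PV=CF/(1+0.0395)^t    t·PV        t(t+1)·PV
  1        30.00        28.8600        28.8600          57.7201
  2        30.00        27.7634        55.5268         166.5803
  3        30.00        26.7084        80.1252         320.5007
  4       530.00       453.9185     1,815.6740       9,078.3702
  Σ                    537.2503     1,980.1860       9,623.1713
P = 537.2503.
Convexity = Σ t(t+1)·PV / [P·(1+y)²] = 9,623.1713 / (537.2503 × 1.080560) = 16.57649.

16.58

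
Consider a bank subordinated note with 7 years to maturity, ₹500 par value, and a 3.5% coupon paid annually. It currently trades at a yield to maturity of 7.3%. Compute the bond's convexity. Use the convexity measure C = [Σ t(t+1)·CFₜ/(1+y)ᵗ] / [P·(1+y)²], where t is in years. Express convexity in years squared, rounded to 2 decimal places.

With y = 0.073:
  t   CF        PV=CF/(1+0.073)^t    t·PV        t(t+1)·PV
  1        17.50        16.3094        16.3094          32.6188
  2        17.50        15.1998        30.3997          91.1990
  3        17.50        14.1657        42.4972         169.9887
  4        17.50        13.2020        52.8079         264.0397
  5        17.50        12.3038        61.5190         369.1141
  6        17.50        11.4667        68.8004         481.6028
  7       517.50       316.0183     2,212.1284      17,697.0276
  Σ                    398.6658     2,484.4620      19,105.5907
P = 398.6658.
Convexity = Σ t(t+1)·PV / [P·(1+y)²] = 19,105.5907 / (398.6658 × 1.151329) = 41.62479.

41.62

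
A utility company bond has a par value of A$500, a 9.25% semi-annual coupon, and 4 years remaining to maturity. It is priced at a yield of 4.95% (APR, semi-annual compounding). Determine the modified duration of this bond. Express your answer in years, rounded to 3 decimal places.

3.394 years

Periodic yield y = 0.02475. First find Macaulay duration:
  t   CF        PV=CF/(1+0.02475)^t    t·PV
  1       23.125        22.5665        22.5665
  2       23.125        22.0214        44.0429
  3       23.125        21.4896        64.4687
  4       23.125        20.9706        83.8822
  5       23.125        20.4641       102.3204
  6       23.125        19.9698       119.8189
  7       23.125        19.4875       136.4125
  8      523.125       430.1917     3,441.5339
  Σ                    577.1612     4,015.0461
P = 577.1612; Macaulay duration = 4,015.0461 / 577.1612 = 6.95654 half-year periods = 3.47827 years.
Modified duration = D_Mac / (1 + y) = 3.47827 / 1.02475 = 3.39426 years.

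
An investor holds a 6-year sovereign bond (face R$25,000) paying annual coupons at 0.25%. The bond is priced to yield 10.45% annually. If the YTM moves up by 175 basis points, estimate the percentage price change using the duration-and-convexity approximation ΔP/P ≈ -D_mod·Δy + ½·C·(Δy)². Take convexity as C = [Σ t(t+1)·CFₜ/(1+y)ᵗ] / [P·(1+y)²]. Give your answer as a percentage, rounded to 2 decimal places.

With y = 0.1045:
  t   CF        PV=CF/(1+0.1045)^t    t·PV        t(t+1)·PV
  1        62.50        56.5867        56.5867         113.1734
  2        62.50        51.2329       102.4657         307.3971
  3        62.50        46.3856       139.1567         556.6268
  4        62.50        41.9969       167.9876         839.9378
  5        62.50        38.0234       190.1172       1,140.7032
  6    25,062.50    13,804.7984    82,828.7904     579,801.5328
  Σ                 14,039.0238    83,485.1043     582,759.3711
P = 14,039.0238; D_Mac = 5.94665 yrs; D_mod = 5.38402 yrs; C = 34.02678.
Duration effect: -5.38402 × (+0.0175) = -0.094220
Convexity effect: 0.5 × 34.02678 × (0.0175)² = +0.0052104
ΔP/P ≈ -0.094220 + 0.0052104 = -0.089010 = -8.9010%.

-8.90%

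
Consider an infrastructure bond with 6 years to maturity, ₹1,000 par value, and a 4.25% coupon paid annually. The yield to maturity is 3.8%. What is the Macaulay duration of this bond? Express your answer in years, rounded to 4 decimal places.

Periodic yield y = 0.038. Discount each cash flow and weight by its year:
  t   CF        PV=CF/(1+0.038)^t    t·PV
  1        42.50        40.9441        40.9441
  2        42.50        39.4452        78.8904
  3        42.50        38.0012       114.0035
  4        42.50        36.6100       146.4399
  5        42.50        35.2697       176.3487
  6     1,042.50       833.4738     5,000.8427
  Σ                  1,023.7440     5,557.4693
Price P = Σ PV = 1,023.7440.
Macaulay duration = Σ(t·PV) / P = 5,557.4693 / 1,023.7440 = 5.42857 years.

5.4286 years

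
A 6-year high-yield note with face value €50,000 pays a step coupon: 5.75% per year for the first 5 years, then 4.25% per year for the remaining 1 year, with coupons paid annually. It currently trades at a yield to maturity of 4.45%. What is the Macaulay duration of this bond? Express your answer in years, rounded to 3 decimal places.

5.261 years

Periodic yield y = 0.0445. Discount each cash flow and weight by its year:
  t   CF        PV=CF/(1+0.0445)^t    t·PV
  1     2,875.00     2,752.5132     2,752.5132
  2     2,875.00     2,635.2448     5,270.4895
  3     2,875.00     2,522.9725     7,568.9175
  4     2,875.00     2,415.4835     9,661.9339
  5     2,875.00     2,312.5739    11,562.8697
  6    52,125.00    40,141.6668   240,850.0010
  Σ                 52,780.4547   277,666.7248
Price P = Σ PV = 52,780.4547.
Macaulay duration = Σ(t·PV) / P = 277,666.7248 / 52,780.4547 = 5.26079 years.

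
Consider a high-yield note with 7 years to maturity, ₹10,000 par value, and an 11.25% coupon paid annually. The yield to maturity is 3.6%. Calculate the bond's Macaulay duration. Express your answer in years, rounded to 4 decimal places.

5.5315 years

Periodic yield y = 0.036. Discount each cash flow and weight by its year:
  t   CF        PV=CF/(1+0.036)^t    t·PV
  1     1,125.00     1,085.9073     1,085.9073
  2     1,125.00     1,048.1731     2,096.3462
  3     1,125.00     1,011.7501     3,035.2503
  4     1,125.00       976.5928     3,906.3710
  5     1,125.00       942.6571     4,713.2855
  6     1,125.00       909.9007     5,459.4041
  7    11,125.00     8,685.2382    60,796.6671
  Σ                 14,660.2192    81,093.2316
Price P = Σ PV = 14,660.2192.
Macaulay duration = Σ(t·PV) / P = 81,093.2316 / 14,660.2192 = 5.53152 years.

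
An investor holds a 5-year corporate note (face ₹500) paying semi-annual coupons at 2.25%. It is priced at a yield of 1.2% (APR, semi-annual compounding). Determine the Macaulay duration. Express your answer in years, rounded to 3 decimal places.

4.764 years

Periodic yield y = 0.006. Discount each cash flow and weight by its period:
  t   CF        PV=CF/(1+0.006)^t    t·PV
  1        5.625         5.5915         5.5915
  2        5.625         5.5581        11.1162
  3        5.625         5.5250        16.5749
  4        5.625         5.4920        21.9680
  5        5.625         5.4592        27.2962
  6        5.625         5.4267        32.5601
  7        5.625         5.3943        37.7602
  8        5.625         5.3621        42.8972
  9        5.625         5.3302        47.9715
  10     505.625       476.2651     4,762.6507
  Σ                    525.4041     5,006.3865
Price P = Σ PV = 525.4041.
Macaulay duration = Σ(t·PV) / P = 5,006.3865 / 525.4041 = 9.52864 half-year periods.
In years: 9.52864 / 2 = 4.76432 years.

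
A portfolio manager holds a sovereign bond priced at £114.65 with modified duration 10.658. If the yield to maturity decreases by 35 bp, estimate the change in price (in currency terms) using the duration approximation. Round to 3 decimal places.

Duration approximation: ΔP/P ≈ -D_mod · Δy = -10.658 × (-0.0035) = +0.037303.
ΔP ≈ 114.65 × (+0.037303) = +4.27678895.

+£4.277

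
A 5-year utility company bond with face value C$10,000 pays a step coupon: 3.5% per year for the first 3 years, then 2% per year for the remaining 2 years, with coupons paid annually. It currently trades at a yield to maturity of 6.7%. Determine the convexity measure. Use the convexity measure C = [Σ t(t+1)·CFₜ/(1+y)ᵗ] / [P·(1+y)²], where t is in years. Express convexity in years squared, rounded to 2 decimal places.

23.93

With y = 0.067:
  t   CF        PV=CF/(1+0.067)^t    t·PV        t(t+1)·PV
  1       350.00       328.0225       328.0225         656.0450
  2       350.00       307.4250       614.8500       1,844.5501
  3       350.00       288.1209       864.3627       3,457.4510
  4       200.00       154.3023       617.2091       3,086.0454
  5    10,200.00     7,375.2726    36,876.3628     221,258.1768
  Σ                  8,453.1433    39,300.8072     230,302.2683
P = 8,453.1433.
Convexity = Σ t(t+1)·PV / [P·(1+y)²] = 230,302.2683 / (8,453.1433 × 1.138489) = 23.93047.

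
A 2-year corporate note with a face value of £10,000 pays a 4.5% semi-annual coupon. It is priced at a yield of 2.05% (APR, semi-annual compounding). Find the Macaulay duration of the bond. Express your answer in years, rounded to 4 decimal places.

1.9367 years

Periodic yield y = 0.01025. Discount each cash flow and weight by its period:
  t   CF        PV=CF/(1+0.01025)^t    t·PV
  1       225.00       222.7171       222.7171
  2       225.00       220.4575       440.9149
  3       225.00       218.2207       654.6621
  4    10,225.00     9,816.3013    39,265.2052
  Σ                 10,477.6966    40,583.4994
Price P = Σ PV = 10,477.6966.
Macaulay duration = Σ(t·PV) / P = 40,583.4994 / 10,477.6966 = 3.87332 half-year periods.
In years: 3.87332 / 2 = 1.93666 years.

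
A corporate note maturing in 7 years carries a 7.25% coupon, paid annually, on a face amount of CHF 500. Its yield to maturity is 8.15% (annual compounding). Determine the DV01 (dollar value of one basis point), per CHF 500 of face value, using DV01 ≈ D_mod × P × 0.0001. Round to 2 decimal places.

CHF 0.25

Periodic yield y = 0.0815.
  t   CF        PV=CF/(1+0.0815)^t    t·PV
  1        36.25        33.5183        33.5183
  2        36.25        30.9924        61.9848
  3        36.25        28.6568        85.9705
  4        36.25        26.4973       105.9893
  5        36.25        24.5005       122.5026
  6        36.25        22.6542       135.9252
  7       536.25       309.8715     2,169.1005
  Σ                    476.6910     2,714.9912
P = 476.6910; D_Mac = 5.69549 yrs; D_mod = 5.26629 yrs.
DV01 ≈ 5.26629 × 476.6910 × 0.0001 = 0.251039.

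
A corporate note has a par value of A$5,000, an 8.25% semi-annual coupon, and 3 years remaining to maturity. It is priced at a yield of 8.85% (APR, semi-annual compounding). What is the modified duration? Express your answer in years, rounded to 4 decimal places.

Periodic yield y = 0.04425. First find Macaulay duration:
  t   CF        PV=CF/(1+0.04425)^t    t·PV
  1       206.25       197.5102       197.5102
  2       206.25       189.1407       378.2814
  3       206.25       181.1259       543.3776
  4       206.25       173.4507       693.8027
  5       206.25       166.1007       830.5036
  6     5,206.25     4,015.1162    24,090.6970
  Σ                  4,922.4443    26,734.1726
P = 4,922.4443; Macaulay duration = 26,734.1726 / 4,922.4443 = 5.43108 half-year periods = 2.71554 years.
Modified duration = D_Mac / (1 + y) = 2.71554 / 1.04425 = 2.60047 years.

2.6005 years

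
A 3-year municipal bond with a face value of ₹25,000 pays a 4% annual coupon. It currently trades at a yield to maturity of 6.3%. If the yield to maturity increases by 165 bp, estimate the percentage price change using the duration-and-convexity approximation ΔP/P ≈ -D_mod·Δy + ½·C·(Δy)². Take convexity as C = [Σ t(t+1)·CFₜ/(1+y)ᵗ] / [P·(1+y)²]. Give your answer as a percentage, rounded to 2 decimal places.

With y = 0.063:
  t   CF        PV=CF/(1+0.063)^t    t·PV        t(t+1)·PV
  1     1,000.00       940.7338       940.7338       1,881.4675
  2     1,000.00       884.9800     1,769.9601       5,309.8802
  3    26,000.00    21,645.7957    64,937.3870     259,749.5480
  Σ                 23,471.5095    67,648.0808     266,940.8957
P = 23,471.5095; D_Mac = 2.88214 yrs; D_mod = 2.71132 yrs; C = 10.06486.
Duration effect: -2.71132 × (+0.0165) = -0.044737
Convexity effect: 0.5 × 10.06486 × (0.0165)² = +0.0013701
ΔP/P ≈ -0.044737 + 0.0013701 = -0.043367 = -4.3367%.

-4.34%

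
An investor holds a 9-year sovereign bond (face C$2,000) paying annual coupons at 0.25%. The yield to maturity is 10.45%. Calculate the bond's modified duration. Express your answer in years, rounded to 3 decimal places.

8.008 years

Periodic yield y = 0.1045. First find Macaulay duration:
  t   CF        PV=CF/(1+0.1045)^t    t·PV
  1         5.00         4.5269         4.5269
  2         5.00         4.0986         8.1973
  3         5.00         3.7108        11.1325
  4         5.00         3.3598        13.4390
  5         5.00         3.0419        15.2094
  6         5.00         2.7541        16.5244
  7         5.00         2.4935        17.4545
  8         5.00         2.2576        18.0607
  9     2,005.00       819.6395     7,376.7558
  Σ                    845.8827     7,481.3005
P = 845.8827; Macaulay duration = 7,481.3005 / 845.8827 = 8.84437 years.
Modified duration = D_Mac / (1 + y) = 8.84437 / 1.1045 = 8.00758 years.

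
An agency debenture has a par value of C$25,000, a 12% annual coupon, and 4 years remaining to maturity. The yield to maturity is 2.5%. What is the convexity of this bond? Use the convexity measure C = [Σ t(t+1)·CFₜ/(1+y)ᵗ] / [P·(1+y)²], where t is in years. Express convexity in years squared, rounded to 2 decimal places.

15.81

With y = 0.025:
  t   CF        PV=CF/(1+0.025)^t    t·PV        t(t+1)·PV
  1     3,000.00     2,926.8293     2,926.8293       5,853.6585
  2     3,000.00     2,855.4432     5,710.8864      17,132.6591
  3     3,000.00     2,785.7982     8,357.3947      33,429.5788
  4    28,000.00    25,366.6181   101,466.4722     507,332.3611
  Σ                 33,934.6887   118,461.5826     563,748.2575
P = 33,934.6887.
Convexity = Σ t(t+1)·PV / [P·(1+y)²] = 563,748.2575 / (33,934.6887 × 1.050625) = 15.81225.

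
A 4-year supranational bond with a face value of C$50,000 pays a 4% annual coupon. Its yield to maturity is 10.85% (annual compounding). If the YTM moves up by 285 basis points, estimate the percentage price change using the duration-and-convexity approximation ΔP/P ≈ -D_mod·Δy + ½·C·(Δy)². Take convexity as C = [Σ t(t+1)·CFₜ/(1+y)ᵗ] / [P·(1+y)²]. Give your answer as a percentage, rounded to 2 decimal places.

-9.02%

With y = 0.1085:
  t   CF        PV=CF/(1+0.1085)^t    t·PV        t(t+1)·PV
  1     2,000.00     1,804.2400     1,804.2400       3,608.4799
  2     2,000.00     1,627.6409     3,255.2818       9,765.8455
  3     2,000.00     1,468.3274     4,404.9822      17,619.9288
  4    52,000.00    34,439.7947   137,759.1788     688,795.8939
  Σ                 39,340.0030   147,223.6828     719,790.1482
P = 39,340.0030; D_Mac = 3.74234 yrs; D_mod = 3.37604 yrs; C = 14.89019.
Duration effect: -3.37604 × (+0.0285) = -0.096217
Convexity effect: 0.5 × 14.89019 × (0.0285)² = +0.0060473
ΔP/P ≈ -0.096217 + 0.0060473 = -0.090170 = -9.0170%.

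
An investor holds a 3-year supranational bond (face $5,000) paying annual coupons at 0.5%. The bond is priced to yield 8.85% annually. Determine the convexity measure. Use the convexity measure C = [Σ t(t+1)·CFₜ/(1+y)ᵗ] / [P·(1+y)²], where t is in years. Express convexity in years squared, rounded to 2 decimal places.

With y = 0.0885:
  t   CF        PV=CF/(1+0.0885)^t    t·PV        t(t+1)·PV
  1        25.00        22.9674        22.9674          45.9348
  2        25.00        21.1000        42.2001         126.6002
  3     5,025.00     3,896.2854    11,688.8563      46,755.4253
  Σ                  3,940.3529    11,754.0238      46,927.9603
P = 3,940.3529.
Convexity = Σ t(t+1)·PV / [P·(1+y)²] = 46,927.9603 / (3,940.3529 × 1.184832) = 10.05170.

10.05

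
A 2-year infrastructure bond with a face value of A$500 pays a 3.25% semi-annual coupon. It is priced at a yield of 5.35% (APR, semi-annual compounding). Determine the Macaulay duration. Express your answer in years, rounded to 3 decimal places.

Periodic yield y = 0.02675. Discount each cash flow and weight by its period:
  t   CF        PV=CF/(1+0.02675)^t    t·PV
  1        8.125         7.9133         7.9133
  2        8.125         7.7072        15.4143
  3        8.125         7.5064        22.5191
  4      508.125       457.2058     1,828.8231
  Σ                    480.3326     1,874.6698
Price P = Σ PV = 480.3326.
Macaulay duration = Σ(t·PV) / P = 1,874.6698 / 480.3326 = 3.90286 half-year periods.
In years: 3.90286 / 2 = 1.95143 years.

1.951 years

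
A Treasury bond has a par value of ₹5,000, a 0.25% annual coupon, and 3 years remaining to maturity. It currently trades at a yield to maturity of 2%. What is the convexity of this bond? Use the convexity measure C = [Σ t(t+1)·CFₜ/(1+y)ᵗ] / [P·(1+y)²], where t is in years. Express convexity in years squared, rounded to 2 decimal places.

With y = 0.02:
  t   CF        PV=CF/(1+0.02)^t    t·PV        t(t+1)·PV
  1        12.50        12.2549        12.2549          24.5098
  2        12.50        12.0146        24.0292          72.0877
  3     5,012.50     4,723.3907    14,170.1721      56,680.6884
  Σ                  4,747.6602    14,206.4562      56,777.2859
P = 4,747.6602.
Convexity = Σ t(t+1)·PV / [P·(1+y)²] = 56,777.2859 / (4,747.6602 × 1.040400) = 11.49462.

11.49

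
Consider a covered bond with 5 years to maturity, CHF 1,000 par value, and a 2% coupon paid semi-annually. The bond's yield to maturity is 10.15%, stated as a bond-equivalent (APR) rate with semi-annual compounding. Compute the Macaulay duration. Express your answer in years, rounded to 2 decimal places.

4.73 years

Periodic yield y = 0.05075. Discount each cash flow and weight by its period:
  t   CF        PV=CF/(1+0.05075)^t    t·PV
  1        10.00         9.5170         9.5170
  2        10.00         9.0574        18.1147
  3        10.00         8.6199        25.8597
  4        10.00         8.2036        32.8142
  5        10.00         7.8073        39.0367
  6        10.00         7.4303        44.5815
  7        10.00         7.0714        49.4997
  8        10.00         6.7298        53.8387
  9        10.00         6.4048        57.6432
  10    1,010.00       615.6408     6,156.4079
  Σ                    686.4822     6,487.3133
Price P = Σ PV = 686.4822.
Macaulay duration = Σ(t·PV) / P = 6,487.3133 / 686.4822 = 9.45008 half-year periods.
In years: 9.45008 / 2 = 4.72504 years.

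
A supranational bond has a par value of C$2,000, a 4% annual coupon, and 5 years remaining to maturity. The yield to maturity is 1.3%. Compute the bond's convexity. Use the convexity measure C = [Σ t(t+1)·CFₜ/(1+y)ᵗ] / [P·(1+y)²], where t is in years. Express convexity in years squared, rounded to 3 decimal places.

26.550

With y = 0.013:
  t   CF        PV=CF/(1+0.013)^t    t·PV        t(t+1)·PV
  1        80.00        78.9733        78.9733         157.9467
  2        80.00        77.9599       155.9197         467.7592
  3        80.00        76.9594       230.8782         923.5128
  4        80.00        75.9718       303.8871       1,519.4353
  5     2,080.00     1,949.9169     9,749.5846      58,497.5076
  Σ                  2,259.7813    10,519.2429      61,566.1616
P = 2,259.7813.
Convexity = Σ t(t+1)·PV / [P·(1+y)²] = 61,566.1616 / (2,259.7813 × 1.026169) = 26.54953.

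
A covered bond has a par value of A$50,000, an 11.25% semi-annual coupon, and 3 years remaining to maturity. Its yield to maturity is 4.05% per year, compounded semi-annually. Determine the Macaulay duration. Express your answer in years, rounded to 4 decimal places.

2.6648 years

Periodic yield y = 0.02025. Discount each cash flow and weight by its period:
  t   CF        PV=CF/(1+0.02025)^t    t·PV
  1     2,812.50     2,756.6773     2,756.6773
  2     2,812.50     2,701.9625     5,403.9251
  3     2,812.50     2,648.3338     7,945.0014
  4     2,812.50     2,595.7695    10,383.0778
  5     2,812.50     2,544.2484    12,721.2421
  6    52,812.50    46,827.0831   280,962.4983
  Σ                 60,074.0745   320,172.4220
Price P = Σ PV = 60,074.0745.
Macaulay duration = Σ(t·PV) / P = 320,172.4220 / 60,074.0745 = 5.32963 half-year periods.
In years: 5.32963 / 2 = 2.66481 years.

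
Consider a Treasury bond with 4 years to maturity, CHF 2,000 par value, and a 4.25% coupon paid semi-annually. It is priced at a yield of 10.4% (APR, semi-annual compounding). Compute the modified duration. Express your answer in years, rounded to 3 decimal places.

3.499 years

Periodic yield y = 0.052. First find Macaulay duration:
  t   CF        PV=CF/(1+0.052)^t    t·PV
  1        42.50        40.3992        40.3992
  2        42.50        38.4023        76.8046
  3        42.50        36.5041       109.5123
  4        42.50        34.6997       138.7989
  5        42.50        32.9845       164.9226
  6        42.50        31.3541       188.1247
  7        42.50        29.8043       208.6300
  8     2,042.50     1,361.5580    10,892.4640
  Σ                  1,605.7063    11,819.6564
P = 1,605.7063; Macaulay duration = 11,819.6564 / 1,605.7063 = 7.36103 half-year periods = 3.68052 years.
Modified duration = D_Mac / (1 + y) = 3.68052 / 1.052 = 3.49859 years.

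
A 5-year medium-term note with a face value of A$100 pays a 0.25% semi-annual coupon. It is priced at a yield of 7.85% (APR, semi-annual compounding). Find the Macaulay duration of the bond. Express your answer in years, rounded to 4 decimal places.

Periodic yield y = 0.03925. Discount each cash flow and weight by its period:
  t   CF        PV=CF/(1+0.03925)^t    t·PV
  1        0.125         0.1203         0.1203
  2        0.125         0.1157         0.2315
  3        0.125         0.1114         0.3341
  4        0.125         0.1072         0.4286
  5        0.125         0.1031         0.5156
  6        0.125         0.0992         0.5953
  7        0.125         0.0955         0.6683
  8        0.125         0.0919         0.7349
  9        0.125         0.0884         0.7956
  10     100.125        68.1306       681.3060
  Σ                     69.0632       685.7301
Price P = Σ PV = 69.0632.
Macaulay duration = Σ(t·PV) / P = 685.7301 / 69.0632 = 9.92902 half-year periods.
In years: 9.92902 / 2 = 4.96451 years.

4.9645 years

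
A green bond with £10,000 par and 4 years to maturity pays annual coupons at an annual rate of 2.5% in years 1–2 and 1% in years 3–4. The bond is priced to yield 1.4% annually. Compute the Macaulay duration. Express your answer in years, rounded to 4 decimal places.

Periodic yield y = 0.014. Discount each cash flow and weight by its year:
  t   CF        PV=CF/(1+0.014)^t    t·PV
  1       250.00       246.5483       246.5483
  2       250.00       243.1443       486.2886
  3       100.00        95.9149       287.7447
  4    10,100.00     9,553.6550    38,214.6200
  Σ                 10,139.2625    39,235.2016
Price P = Σ PV = 10,139.2625.
Macaulay duration = Σ(t·PV) / P = 39,235.2016 / 10,139.2625 = 3.86963 years.

3.8696 years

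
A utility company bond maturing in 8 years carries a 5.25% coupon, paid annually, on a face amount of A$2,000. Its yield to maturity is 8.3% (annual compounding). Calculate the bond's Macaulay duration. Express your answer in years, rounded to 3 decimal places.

Periodic yield y = 0.083. Discount each cash flow and weight by its year:
  t   CF        PV=CF/(1+0.083)^t    t·PV
  1       105.00        96.9529        96.9529
  2       105.00        89.5225       179.0451
  3       105.00        82.6616       247.9849
  4       105.00        76.3265       305.3061
  5       105.00        70.4769       352.3847
  6       105.00        65.0757       390.4539
  7       105.00        60.0883       420.6183
  8     2,105.00     1,112.3064     8,898.4514
  Σ                  1,653.4109    10,891.1973
Price P = Σ PV = 1,653.4109.
Macaulay duration = Σ(t·PV) / P = 10,891.1973 / 1,653.4109 = 6.58711 years.

6.587 years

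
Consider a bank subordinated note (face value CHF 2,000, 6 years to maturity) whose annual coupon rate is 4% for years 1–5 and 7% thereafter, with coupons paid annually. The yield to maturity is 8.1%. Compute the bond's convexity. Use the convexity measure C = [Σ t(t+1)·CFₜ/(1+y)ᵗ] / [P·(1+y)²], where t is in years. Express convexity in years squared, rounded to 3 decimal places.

31.165

With y = 0.081:
  t   CF        PV=CF/(1+0.081)^t    t·PV        t(t+1)·PV
  1        80.00        74.0056        74.0056         148.0111
  2        80.00        68.4603       136.9205         410.7616
  3        80.00        63.3305       189.9915         759.9660
  4        80.00        58.5851       234.3404       1,171.7021
  5        80.00        54.1953       270.9764       1,625.8586
  6     2,140.00     1,341.0952     8,046.5712      56,325.9986
  Σ                  1,659.6719     8,952.8057      60,442.2980
P = 1,659.6719.
Convexity = Σ t(t+1)·PV / [P·(1+y)²] = 60,442.2980 / (1,659.6719 × 1.168561) = 31.16501.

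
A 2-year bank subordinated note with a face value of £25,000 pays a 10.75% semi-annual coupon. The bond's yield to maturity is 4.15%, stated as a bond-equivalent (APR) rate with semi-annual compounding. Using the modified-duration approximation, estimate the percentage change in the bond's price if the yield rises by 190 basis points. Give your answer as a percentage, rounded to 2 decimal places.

-3.47%

Periodic yield y = 0.02075. Modified duration first:
  t   CF        PV=CF/(1+0.02075)^t    t·PV
  1     1,343.75     1,316.4340     1,316.4340
  2     1,343.75     1,289.6733     2,579.3465
  3     1,343.75     1,263.4566     3,790.3697
  4    26,343.75    24,266.1033    97,064.4132
  Σ                 28,135.6671   104,750.5634
P = 28,135.6671; D_Mac = 3.72305 half-year periods = 1.86153 yrs; D_mod = 1.86153/(1+0.02075) = 1.82368 yrs.
ΔP/P ≈ -D_mod · Δy = -1.82368 × (+0.019) = -0.034650 = -3.4650%.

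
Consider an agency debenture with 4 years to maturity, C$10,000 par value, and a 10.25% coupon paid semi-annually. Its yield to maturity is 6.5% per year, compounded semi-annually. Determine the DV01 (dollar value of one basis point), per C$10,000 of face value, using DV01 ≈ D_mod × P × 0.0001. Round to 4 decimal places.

C$3.7464

Periodic yield y = 0.0325.
  t   CF        PV=CF/(1+0.0325)^t    t·PV
  1       512.50       496.3680       496.3680
  2       512.50       480.7439       961.4877
  3       512.50       465.6115     1,396.8345
  4       512.50       450.9554     1,803.8218
  5       512.50       436.7607     2,183.8036
  6       512.50       423.0128     2,538.0768
  7       512.50       409.6976     2,867.8834
  8    10,512.50     8,139.2713    65,114.1706
  Σ                 11,302.4213    77,362.4464
P = 11,302.4213; D_Mac = 6.84477 half-year periods = 3.42238 yrs; D_mod = 3.31466 yrs.
DV01 ≈ 3.31466 × 11,302.4213 × 0.0001 = 3.746365.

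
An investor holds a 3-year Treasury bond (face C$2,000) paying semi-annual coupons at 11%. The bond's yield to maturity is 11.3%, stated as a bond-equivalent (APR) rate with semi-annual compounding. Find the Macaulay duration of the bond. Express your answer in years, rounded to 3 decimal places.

Periodic yield y = 0.0565. Discount each cash flow and weight by its period:
  t   CF        PV=CF/(1+0.0565)^t    t·PV
  1       110.00       104.1174       104.1174
  2       110.00        98.5493       197.0987
  3       110.00        93.2791       279.8372
  4       110.00        88.2906       353.1626
  5       110.00        83.5690       417.8450
  6     2,110.00     1,517.2790     9,103.6740
  Σ                  1,985.0844    10,455.7348
Price P = Σ PV = 1,985.0844.
Macaulay duration = Σ(t·PV) / P = 10,455.7348 / 1,985.0844 = 5.26715 half-year periods.
In years: 5.26715 / 2 = 2.63357 years.

2.634 years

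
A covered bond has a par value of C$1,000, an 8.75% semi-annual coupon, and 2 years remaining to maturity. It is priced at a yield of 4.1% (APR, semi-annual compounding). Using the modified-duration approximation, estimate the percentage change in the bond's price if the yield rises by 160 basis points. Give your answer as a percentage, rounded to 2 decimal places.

-2.95%

Periodic yield y = 0.0205. Modified duration first:
  t   CF        PV=CF/(1+0.0205)^t    t·PV
  1        43.75        42.8711        42.8711
  2        43.75        42.0099        84.0199
  3        43.75        41.1660       123.4981
  4     1,043.75       962.3753     3,849.5011
  Σ                  1,088.4224     4,099.8902
P = 1,088.4224; D_Mac = 3.76682 half-year periods = 1.88341 yrs; D_mod = 1.88341/(1+0.0205) = 1.84558 yrs.
ΔP/P ≈ -D_mod · Δy = -1.84558 × (+0.016) = -0.029529 = -2.9529%.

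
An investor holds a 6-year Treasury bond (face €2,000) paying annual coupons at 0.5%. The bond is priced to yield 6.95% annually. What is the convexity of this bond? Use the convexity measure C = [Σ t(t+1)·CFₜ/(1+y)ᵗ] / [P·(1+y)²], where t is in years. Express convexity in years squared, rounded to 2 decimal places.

With y = 0.0695:
  t   CF        PV=CF/(1+0.0695)^t    t·PV        t(t+1)·PV
  1        10.00         9.3502         9.3502          18.7003
  2        10.00         8.7426        17.4851          52.4553
  3        10.00         8.1744        24.5233          98.0932
  4        10.00         7.6432        30.5729         152.8646
  5        10.00         7.1465        35.7327         214.3963
  6     2,010.00     1,343.1092     8,058.6552      56,410.5864
  Σ                  1,384.1661     8,176.3194      56,947.0961
P = 1,384.1661.
Convexity = Σ t(t+1)·PV / [P·(1+y)²] = 56,947.0961 / (1,384.1661 × 1.143830) = 35.96846.

35.97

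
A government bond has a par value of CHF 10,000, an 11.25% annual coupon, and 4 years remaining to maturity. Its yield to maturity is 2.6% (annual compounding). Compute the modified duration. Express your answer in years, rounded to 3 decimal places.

3.423 years

Periodic yield y = 0.026. First find Macaulay duration:
  t   CF        PV=CF/(1+0.026)^t    t·PV
  1     1,125.00     1,096.4912     1,096.4912
  2     1,125.00     1,068.7049     2,137.4098
  3     1,125.00     1,041.6227     3,124.8681
  4    11,125.00    10,039.4652    40,157.8606
  Σ                 13,246.2840    46,516.6298
P = 13,246.2840; Macaulay duration = 46,516.6298 / 13,246.2840 = 3.51167 years.
Modified duration = D_Mac / (1 + y) = 3.51167 / 1.026 = 3.42268 years.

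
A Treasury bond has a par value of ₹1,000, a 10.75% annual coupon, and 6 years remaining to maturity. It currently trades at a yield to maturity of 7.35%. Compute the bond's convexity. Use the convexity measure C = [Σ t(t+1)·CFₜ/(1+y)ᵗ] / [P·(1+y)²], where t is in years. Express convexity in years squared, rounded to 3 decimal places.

26.981

With y = 0.0735:
  t   CF        PV=CF/(1+0.0735)^t    t·PV        t(t+1)·PV
  1       107.50       100.1397       100.1397         200.2795
  2       107.50        93.2834       186.5668         559.7004
  3       107.50        86.8965       260.6895       1,042.7581
  4       107.50        80.9469       323.7876       1,618.9382
  5       107.50        75.4047       377.0233       2,262.1400
  6     1,107.50       723.6548     4,341.9288      30,393.5013
  Σ                  1,160.3260     5,590.1358      36,077.3174
P = 1,160.3260.
Convexity = Σ t(t+1)·PV / [P·(1+y)²] = 36,077.3174 / (1,160.3260 × 1.152402) = 26.98051.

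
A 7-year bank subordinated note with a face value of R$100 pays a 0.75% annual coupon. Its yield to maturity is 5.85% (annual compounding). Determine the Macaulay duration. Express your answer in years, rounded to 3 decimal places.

6.810 years

Periodic yield y = 0.0585. Discount each cash flow and weight by its year:
  t   CF        PV=CF/(1+0.0585)^t    t·PV
  1         0.75         0.7085         0.7085
  2         0.75         0.6694         1.3388
  3         0.75         0.6324         1.8972
  4         0.75         0.5974         2.3898
  5         0.75         0.5644         2.8221
  6         0.75         0.5332         3.1994
  7       100.75        67.6720       473.7040
  Σ                     71.3774       486.0598
Price P = Σ PV = 71.3774.
Macaulay duration = Σ(t·PV) / P = 486.0598 / 71.3774 = 6.80971 years.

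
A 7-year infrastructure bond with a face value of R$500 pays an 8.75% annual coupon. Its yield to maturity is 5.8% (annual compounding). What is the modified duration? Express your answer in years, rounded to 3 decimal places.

Periodic yield y = 0.058. First find Macaulay duration:
  t   CF        PV=CF/(1+0.058)^t    t·PV
  1        43.75        41.3516        41.3516
  2        43.75        39.0847        78.1694
  3        43.75        36.9421       110.8262
  4        43.75        34.9169       139.6675
  5        43.75        33.0027       165.0136
  6        43.75        31.1935       187.1610
  7       543.75       366.4372     2,565.0606
  Σ                    582.9287     3,287.2499
P = 582.9287; Macaulay duration = 3,287.2499 / 582.9287 = 5.63920 years.
Modified duration = D_Mac / (1 + y) = 5.63920 / 1.058 = 5.33005 years.

5.330 years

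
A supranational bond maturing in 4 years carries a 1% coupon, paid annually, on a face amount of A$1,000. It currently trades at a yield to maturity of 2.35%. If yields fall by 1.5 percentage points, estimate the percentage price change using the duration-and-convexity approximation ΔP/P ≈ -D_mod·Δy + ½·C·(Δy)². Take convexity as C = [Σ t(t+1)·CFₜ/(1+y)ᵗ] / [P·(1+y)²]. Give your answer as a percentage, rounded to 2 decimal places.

With y = 0.0235:
  t   CF        PV=CF/(1+0.0235)^t    t·PV        t(t+1)·PV
  1        10.00         9.7704         9.7704          19.5408
  2        10.00         9.5461        19.0921          57.2764
  3        10.00         9.3269        27.9806         111.9226
  4     1,010.00       920.3860     3,681.5438      18,407.7192
  Σ                    949.0293     3,738.3870      18,596.4590
P = 949.0293; D_Mac = 3.93917 yrs; D_mod = 3.84872 yrs; C = 18.70574.
Duration effect: -3.84872 × (-0.015) = +0.057731
Convexity effect: 0.5 × 18.70574 × (-0.015)² = +0.0021044
ΔP/P ≈ +0.057731 + 0.0021044 = +0.059835 = +5.9835%.

+5.98%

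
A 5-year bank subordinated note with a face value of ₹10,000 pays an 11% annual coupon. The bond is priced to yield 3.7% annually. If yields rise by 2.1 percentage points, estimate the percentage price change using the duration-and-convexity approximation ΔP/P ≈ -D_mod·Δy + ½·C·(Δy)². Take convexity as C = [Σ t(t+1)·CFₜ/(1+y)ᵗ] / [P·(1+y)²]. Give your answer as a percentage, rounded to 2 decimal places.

-8.07%

With y = 0.037:
  t   CF        PV=CF/(1+0.037)^t    t·PV        t(t+1)·PV
  1     1,100.00     1,060.7522     1,060.7522       2,121.5043
  2     1,100.00     1,022.9047     2,045.8094       6,137.4282
  3     1,100.00       986.4076     2,959.2228      11,836.8914
  4     1,100.00       951.2127     3,804.8510      19,024.2549
  5    11,100.00     9,256.1247    46,280.6235     277,683.7410
  Σ                 13,277.4019    56,151.2589     316,803.8197
P = 13,277.4019; D_Mac = 4.22908 yrs; D_mod = 4.07819 yrs; C = 22.18808.
Duration effect: -4.07819 × (+0.021) = -0.085642
Convexity effect: 0.5 × 22.18808 × (0.021)² = +0.0048925
ΔP/P ≈ -0.085642 + 0.0048925 = -0.080750 = -8.0750%.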